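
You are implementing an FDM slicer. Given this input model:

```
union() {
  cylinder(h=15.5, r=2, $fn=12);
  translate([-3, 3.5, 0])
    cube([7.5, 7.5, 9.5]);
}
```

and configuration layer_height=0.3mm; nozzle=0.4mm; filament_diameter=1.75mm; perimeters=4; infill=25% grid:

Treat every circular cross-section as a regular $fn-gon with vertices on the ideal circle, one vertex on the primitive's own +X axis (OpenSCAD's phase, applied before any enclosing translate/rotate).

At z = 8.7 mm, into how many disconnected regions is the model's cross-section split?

At z = 8.7 mm: the r=2 cylinder contributes a regular 12-gon of circumradius 2; the 7.5×7.5 cube at (-3, 3.5) contributes its full rectangle; Merging all regions: the 2 present regions are separate (no shared area or edge), so areas and boundary lengths simply add and each stays a separate island — 2 connected regions. The result has 2 disconnected regions.

2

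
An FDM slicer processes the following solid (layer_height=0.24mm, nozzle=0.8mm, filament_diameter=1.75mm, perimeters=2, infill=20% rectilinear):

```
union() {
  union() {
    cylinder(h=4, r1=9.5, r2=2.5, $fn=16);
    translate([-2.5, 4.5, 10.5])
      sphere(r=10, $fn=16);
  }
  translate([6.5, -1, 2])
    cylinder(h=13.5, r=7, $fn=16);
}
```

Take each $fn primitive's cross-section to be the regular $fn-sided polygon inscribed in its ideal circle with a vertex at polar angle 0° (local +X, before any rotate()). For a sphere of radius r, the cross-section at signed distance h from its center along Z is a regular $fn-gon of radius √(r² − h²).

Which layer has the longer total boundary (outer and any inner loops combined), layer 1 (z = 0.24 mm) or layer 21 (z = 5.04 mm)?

layer 21 (z = 5.04 mm)

Layer 1 (z = 0.24): the cone: at t=0.060 of its height the radius interpolates to r₁+(r₂−r₁)t = 9.080, giving a regular 16-gon of that circumradius (perimeter = 2·16·9.080·sin(180°/16) = 56.69 mm); the sphere at (-2.5, 4.5) is not intersected at this z (|z−center|=10.260 > r=10); Combining (union): only the cone is present, so the union is just that shape — boundary = 56.69 mm; the cylinder at (6.5, -1) does not reach this height (z outside [2, 15.5]); Merging all regions: only the result so far is present, so the union is just that shape — boundary = 56.69 mm. So its perimeter = 56.69 mm. Layer 21 (z = 5.04): the cone is absent (z outside [0, 4]); the sphere at (-2.5, 4.5): section is a regular 16-gon, circumradius = √(r²−h²) = √(10²−5.46²) = 8.378 (perimeter = 2·16·8.378·sin(180°/16) = 52.30 mm); Combining (union): only the r=10 sphere at (-2.5, 4.5) is present, so the union is just that shape — boundary = 52.30 mm; the r=7 cylinder at (6.5, -1) gives a regular 16-gon of circumradius 7 (constant along its height) (perimeter = 2·16·7.000·sin(180°/16) = 43.70 mm); Taking the union: the regions partially overlap (shared area 34.70 mm²), so the edge portions inside another operand are dropped and the merged outline is re-measured after clipping — boundary = 71.65 mm. So its perimeter = 71.65 mm. Layer 21 is larger (71.65 vs 56.69 mm).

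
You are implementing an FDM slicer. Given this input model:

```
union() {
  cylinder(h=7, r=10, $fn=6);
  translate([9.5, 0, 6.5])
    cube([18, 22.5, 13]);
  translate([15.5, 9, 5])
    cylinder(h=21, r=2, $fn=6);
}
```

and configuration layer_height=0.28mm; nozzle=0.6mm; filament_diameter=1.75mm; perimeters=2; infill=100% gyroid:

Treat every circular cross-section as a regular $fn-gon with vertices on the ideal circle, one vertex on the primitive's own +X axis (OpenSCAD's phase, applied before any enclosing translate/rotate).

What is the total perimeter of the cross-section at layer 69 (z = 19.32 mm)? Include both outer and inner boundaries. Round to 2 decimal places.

81.00 mm

At z = 19.32 mm: the cylinder is absent (z outside [0, 7]); the cube at (9.5, 0) (footprint 18×22.5) is included at this height (perimeter 81.00 mm); the cylinder at (15.5, 9): section is a regular 6-gon, circumradius r=2 (perimeter = 2·6·2.000·sin(180°/6) = 12.00 mm); Taking the union: the r=2 cylinder at (15.5, 9) lies entirely inside the 18×22.5 cube at (9.5, 0), so the union is just the 18×22.5 cube at (9.5, 0) — boundary = 81.00 mm. Overall, the cross-section is a single solid region. Total boundary length (outer) = 81.00 mm.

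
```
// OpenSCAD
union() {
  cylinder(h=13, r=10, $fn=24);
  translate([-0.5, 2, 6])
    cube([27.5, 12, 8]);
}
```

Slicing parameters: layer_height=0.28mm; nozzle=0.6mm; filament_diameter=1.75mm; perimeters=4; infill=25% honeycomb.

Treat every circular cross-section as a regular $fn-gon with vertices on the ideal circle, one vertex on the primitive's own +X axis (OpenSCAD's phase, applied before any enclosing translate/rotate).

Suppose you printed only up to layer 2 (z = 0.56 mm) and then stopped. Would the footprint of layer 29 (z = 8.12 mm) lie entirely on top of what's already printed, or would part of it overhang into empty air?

Compare the two slices. At z = 0.56: the r=10 cylinder contributes a regular 24-gon of circumradius 10 (area = (24/2)·10.000²·sin(360°/24) = 310.58 mm²); the cube at (-0.5, 2) is not intersected at this z (z outside [6, 14]); Combining (union): only the r=10 cylinder is present, so the union is just that shape — area = 310.58 mm². At z = 8.12: the r=10 cylinder gives a regular 24-gon of circumradius 10 (constant along its height) (area = (24/2)·10.000²·sin(360°/24) = 310.58 mm²); the cube at (-0.5, 2) is present — its section is the full 27.5×12 rectangle (area 330.00 mm²); Taking the union: the regions partially overlap — summed areas 640.58 mm² minus the doubly-counted overlap 61.89 mm² gives 578.69 mm² — area = 578.69 mm². Checking containment: at z = 8.12 the cross-section extends beyond the z = 0.56 cross-section by about 268.11 mm².

part overhangs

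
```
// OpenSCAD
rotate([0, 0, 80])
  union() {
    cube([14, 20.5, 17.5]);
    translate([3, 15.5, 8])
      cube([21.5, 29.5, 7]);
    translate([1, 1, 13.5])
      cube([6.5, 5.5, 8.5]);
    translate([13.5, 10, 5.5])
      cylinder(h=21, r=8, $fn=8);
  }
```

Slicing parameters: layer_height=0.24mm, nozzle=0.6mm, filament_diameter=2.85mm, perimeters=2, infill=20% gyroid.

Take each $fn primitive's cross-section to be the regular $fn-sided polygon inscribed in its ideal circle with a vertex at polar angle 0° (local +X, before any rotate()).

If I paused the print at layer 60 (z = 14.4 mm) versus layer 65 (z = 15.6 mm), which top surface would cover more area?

Layer 60 (z = 14.4): the cube (footprint 14×20.5) is included at this height (area 287.00 mm²); the cube at (3, 15.5) (footprint 21.5×29.5) is included at this height (area 634.25 mm²); the 6.5×5.5 cube at (1, 1) contributes its full rectangle (area 35.75 mm²); the r=8 cylinder at (13.5, 10) gives a regular 8-gon of circumradius 8 (constant along its height) (area = (8/2)·8.000²·sin(360°/8) = 181.02 mm²); Merging all regions: the regions partially overlap — summed areas 1138.02 mm² minus the doubly-counted overlap 195.48 mm² gives 942.54 mm² — area = 942.54 mm²; (rotated 80° about Z; rotation is an isometry so areas/perimeters/island counts are preserved). So its area = 942.54 mm². Layer 65 (z = 15.6): the cube is present — its section is the full 14×20.5 rectangle (area 287.00 mm²); the cube at (3, 15.5) is not intersected at this z (z outside [8, 15]); the cube at (1, 1) (footprint 6.5×5.5) is included at this height (area 35.75 mm²); the r=8 cylinder at (13.5, 10) gives a regular 8-gon of circumradius 8 (constant along its height) (area = (8/2)·8.000²·sin(360°/8) = 181.02 mm²); Merging all regions: the regions partially overlap — summed areas 503.77 mm² minus the doubly-counted overlap 134.16 mm² gives 369.61 mm² — area = 369.61 mm²; (whole slice rotated 80° about Z — lengths, areas and connectivity unchanged). So its area = 369.61 mm². Layer 60 is larger (942.54 vs 369.61 mm²).

layer 60 (z = 14.4 mm)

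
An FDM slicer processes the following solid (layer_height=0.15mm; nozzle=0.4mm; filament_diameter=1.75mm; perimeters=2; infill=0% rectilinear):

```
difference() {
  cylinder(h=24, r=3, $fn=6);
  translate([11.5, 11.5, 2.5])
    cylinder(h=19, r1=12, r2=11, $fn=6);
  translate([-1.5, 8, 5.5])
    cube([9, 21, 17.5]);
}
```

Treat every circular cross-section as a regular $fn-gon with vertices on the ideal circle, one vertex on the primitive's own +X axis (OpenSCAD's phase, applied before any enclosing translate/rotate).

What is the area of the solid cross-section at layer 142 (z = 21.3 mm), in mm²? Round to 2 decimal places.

At z = 21.3 mm: the cylinder: section is a regular 6-gon, circumradius r=3 (area = (6/2)·3.000²·sin(360°/6) = 23.38 mm²); the cone at (11.5, 11.5) (r1=12→r2=11) has section circumradius 11.011 here — a regular 6-gon (area = (6/2)·11.011²·sin(360°/6) = 314.97 mm²); the cube at (-1.5, 8) (footprint 9×21) is included at this height (area 189.00 mm²); Taking the first minus the rest: starting from the r=3 cylinder (23.38 mm²), the cone at (11.5, 11.5) misses the remaining region (no effect); the 9×21 cube at (-1.5, 8) misses the remaining region (no effect) — area = 23.38 mm². Overall, the cross-section is a single solid region. Net area = 23.38 mm².

23.38 mm²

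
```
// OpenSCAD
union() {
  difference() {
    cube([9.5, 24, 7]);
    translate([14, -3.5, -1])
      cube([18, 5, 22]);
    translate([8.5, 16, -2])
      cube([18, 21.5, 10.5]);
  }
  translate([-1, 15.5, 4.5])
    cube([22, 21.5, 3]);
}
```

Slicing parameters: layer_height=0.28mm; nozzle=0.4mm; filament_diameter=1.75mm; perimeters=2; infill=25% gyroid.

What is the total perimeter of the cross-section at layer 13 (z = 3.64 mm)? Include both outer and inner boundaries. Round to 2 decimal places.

At z = 3.64 mm: the cube is present — its section is the full 9.5×24 rectangle (perimeter 67.00 mm); the cube at (14, -3.5) (footprint 18×5) is included at this height (perimeter 46.00 mm); the 18×21.5 cube at (8.5, 16) contributes its full rectangle (perimeter 79.00 mm); Taking the first minus the rest: starting from the 9.5×24 cube, the 18×5 cube at (14, -3.5) misses the remaining region (no effect); the 18×21.5 cube at (8.5, 16) partially overlaps it — only the 8.00 mm² overlap (of its 387.00 mm²) is removed, clipping the outline — boundary = 67.00 mm; the cube at (-1, 15.5) is not intersected at this z (z outside [4.5, 7.5]); Taking the union: only that combined region is present, so the union is just that shape — boundary = 67.00 mm. Overall, the cross-section is a single solid region. Total boundary length (outer) = 67.00 mm.

67.00 mm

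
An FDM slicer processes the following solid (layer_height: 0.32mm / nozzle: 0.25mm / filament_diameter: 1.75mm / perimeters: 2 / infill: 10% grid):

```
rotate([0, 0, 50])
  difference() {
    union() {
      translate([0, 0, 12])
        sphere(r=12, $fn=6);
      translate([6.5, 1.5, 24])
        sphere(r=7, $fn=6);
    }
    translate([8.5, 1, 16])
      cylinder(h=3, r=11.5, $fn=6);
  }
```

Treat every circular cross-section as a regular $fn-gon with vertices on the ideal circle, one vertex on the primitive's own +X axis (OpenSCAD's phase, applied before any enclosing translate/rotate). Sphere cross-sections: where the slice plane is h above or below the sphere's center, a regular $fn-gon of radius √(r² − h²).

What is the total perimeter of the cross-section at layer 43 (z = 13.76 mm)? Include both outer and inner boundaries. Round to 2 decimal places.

71.22 mm

At z = 13.76 mm: the r=12 sphere slices to a regular 6-gon of circumradius 11.870 (√(r²−h²) with h=1.76 from center) (perimeter = 2·6·11.870·sin(180°/6) = 71.22 mm); the sphere at (6.5, 1.5) is not intersected at this z (|z−center|=10.240 > r=7); Combining (union): only the r=12 sphere is present, so the union is just that shape — boundary = 71.22 mm; the cylinder at (8.5, 1) is absent (z outside [16, 19]); After the difference (first − rest): none of the subtracted shapes is present at this height, so that combined region is unchanged — boundary = 71.22 mm; (rotated 50° about Z; rotation is an isometry so areas/perimeters/island counts are preserved). Overall, the cross-section is a single solid region. Total boundary length (outer) = 71.22 mm.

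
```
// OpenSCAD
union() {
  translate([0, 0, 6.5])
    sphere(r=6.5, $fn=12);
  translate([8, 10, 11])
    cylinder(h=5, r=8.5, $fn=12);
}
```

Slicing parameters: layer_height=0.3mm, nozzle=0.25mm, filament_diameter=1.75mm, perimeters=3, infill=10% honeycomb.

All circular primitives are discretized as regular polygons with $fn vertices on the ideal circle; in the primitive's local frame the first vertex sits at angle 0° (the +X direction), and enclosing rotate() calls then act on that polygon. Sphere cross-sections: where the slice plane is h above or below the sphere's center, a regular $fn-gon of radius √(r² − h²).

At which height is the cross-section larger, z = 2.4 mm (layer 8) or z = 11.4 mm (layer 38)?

Layer 8 (z = 2.4): the sphere: section is a regular 12-gon, circumradius = √(r²−h²) = √(6.5²−4.1²) = 5.044 (area = (12/2)·5.044²·sin(360°/12) = 76.32 mm²); the cylinder at (8, 10) is not intersected at this z (z outside [11, 16]); Merging all regions: only the r=6.5 sphere is present, so the union is just that shape — area = 76.32 mm². So its area = 76.32 mm². Layer 38 (z = 11.4): the r=6.5 sphere contributes a regular 12-gon of circumradius √(6.5²−4.9²) = 4.271 (area = (12/2)·4.271²·sin(360°/12) = 54.72 mm²); the cylinder at (8, 10): section is a regular 12-gon, circumradius r=8.5 (area = (12/2)·8.500²·sin(360°/12) = 216.75 mm²); Merging all regions: the 2 present regions are separate (no shared area or edge), so areas and boundary lengths simply add and each stays a separate island — area = 271.47 mm². So its area = 271.47 mm². Layer 38 is larger (271.47 vs 76.32 mm²).

layer 38 (z = 11.4 mm)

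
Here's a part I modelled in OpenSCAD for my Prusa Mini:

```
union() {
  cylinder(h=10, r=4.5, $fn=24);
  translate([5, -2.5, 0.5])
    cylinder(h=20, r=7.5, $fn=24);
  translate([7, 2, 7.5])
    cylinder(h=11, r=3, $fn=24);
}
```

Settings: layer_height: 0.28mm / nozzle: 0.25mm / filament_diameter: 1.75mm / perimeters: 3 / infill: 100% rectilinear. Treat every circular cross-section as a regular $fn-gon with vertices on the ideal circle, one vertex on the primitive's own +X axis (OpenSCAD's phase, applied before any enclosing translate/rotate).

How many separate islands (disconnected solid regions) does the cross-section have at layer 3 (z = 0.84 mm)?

At z = 0.84 mm: the r=4.5 cylinder contributes a regular 24-gon of circumradius 4.5; the r=7.5 cylinder at (5, -2.5) contributes a regular 24-gon of circumradius 7.5; the cylinder at (7, 2) is not intersected at this z (z outside [7.5, 18.5]); Taking the union: the regions partially overlap (shared area 43.90 mm²), so overlapping operands fuse into one piece — 1 connected region. Overall, the cross-section is a single solid region. Island count = 1.

1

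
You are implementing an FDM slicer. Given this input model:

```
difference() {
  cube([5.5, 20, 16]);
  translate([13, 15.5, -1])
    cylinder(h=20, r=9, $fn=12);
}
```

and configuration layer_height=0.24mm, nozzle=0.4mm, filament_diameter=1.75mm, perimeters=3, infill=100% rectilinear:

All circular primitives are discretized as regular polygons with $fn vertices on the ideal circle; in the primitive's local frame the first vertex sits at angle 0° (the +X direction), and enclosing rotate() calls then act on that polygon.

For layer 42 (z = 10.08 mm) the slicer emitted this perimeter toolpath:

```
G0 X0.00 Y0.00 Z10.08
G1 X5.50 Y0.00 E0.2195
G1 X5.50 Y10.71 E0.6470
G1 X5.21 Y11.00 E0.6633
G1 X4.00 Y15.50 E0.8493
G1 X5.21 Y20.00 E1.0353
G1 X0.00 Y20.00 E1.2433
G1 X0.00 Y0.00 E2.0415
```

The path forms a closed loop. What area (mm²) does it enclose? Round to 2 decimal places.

Apply the shoelace formula to the sequence of (X, Y) vertices; enclosed area = 101.90 mm².

101.90 mm²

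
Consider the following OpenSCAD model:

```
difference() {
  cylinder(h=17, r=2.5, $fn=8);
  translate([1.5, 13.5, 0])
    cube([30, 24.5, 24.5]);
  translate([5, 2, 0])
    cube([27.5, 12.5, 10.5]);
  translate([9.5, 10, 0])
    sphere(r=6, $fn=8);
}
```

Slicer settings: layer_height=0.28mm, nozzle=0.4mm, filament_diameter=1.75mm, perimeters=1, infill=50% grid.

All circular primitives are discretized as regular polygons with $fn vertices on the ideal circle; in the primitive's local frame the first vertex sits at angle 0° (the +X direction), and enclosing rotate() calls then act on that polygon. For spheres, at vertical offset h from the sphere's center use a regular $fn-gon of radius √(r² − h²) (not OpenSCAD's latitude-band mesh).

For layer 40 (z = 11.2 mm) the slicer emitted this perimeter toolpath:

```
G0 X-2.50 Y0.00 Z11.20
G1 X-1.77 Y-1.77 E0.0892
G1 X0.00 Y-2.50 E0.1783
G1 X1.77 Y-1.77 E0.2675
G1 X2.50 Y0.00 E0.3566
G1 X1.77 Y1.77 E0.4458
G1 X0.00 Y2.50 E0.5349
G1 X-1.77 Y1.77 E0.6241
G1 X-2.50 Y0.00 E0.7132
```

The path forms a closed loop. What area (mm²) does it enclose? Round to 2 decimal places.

Apply the shoelace formula to the sequence of (X, Y) vertices; enclosed area = 17.70 mm².

17.70 mm²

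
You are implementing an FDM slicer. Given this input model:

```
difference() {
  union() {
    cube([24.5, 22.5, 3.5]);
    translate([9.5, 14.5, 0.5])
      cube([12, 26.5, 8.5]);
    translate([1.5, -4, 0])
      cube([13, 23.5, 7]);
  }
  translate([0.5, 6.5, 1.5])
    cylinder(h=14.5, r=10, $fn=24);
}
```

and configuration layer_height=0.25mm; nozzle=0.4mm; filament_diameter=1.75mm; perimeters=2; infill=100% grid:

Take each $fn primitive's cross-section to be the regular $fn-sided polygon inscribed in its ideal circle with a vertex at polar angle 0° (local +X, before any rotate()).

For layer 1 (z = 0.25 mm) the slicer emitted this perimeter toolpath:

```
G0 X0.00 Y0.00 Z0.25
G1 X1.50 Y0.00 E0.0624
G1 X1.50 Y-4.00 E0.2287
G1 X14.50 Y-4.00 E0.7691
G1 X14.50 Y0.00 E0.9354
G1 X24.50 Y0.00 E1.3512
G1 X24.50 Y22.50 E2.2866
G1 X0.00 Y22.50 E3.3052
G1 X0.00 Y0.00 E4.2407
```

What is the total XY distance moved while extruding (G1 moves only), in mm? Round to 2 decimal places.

102.00 mm

Sum the Euclidean lengths of each G1 segment: total = 102.00 mm.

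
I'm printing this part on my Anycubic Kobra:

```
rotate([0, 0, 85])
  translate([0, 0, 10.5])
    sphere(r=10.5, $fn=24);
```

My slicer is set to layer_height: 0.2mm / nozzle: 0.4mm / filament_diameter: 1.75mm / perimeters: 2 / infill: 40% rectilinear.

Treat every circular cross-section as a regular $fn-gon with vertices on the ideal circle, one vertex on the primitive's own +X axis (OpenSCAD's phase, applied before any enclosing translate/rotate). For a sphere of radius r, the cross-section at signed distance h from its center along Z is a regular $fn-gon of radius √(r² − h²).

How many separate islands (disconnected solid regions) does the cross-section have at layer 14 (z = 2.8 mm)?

1

At z = 2.8 mm: the sphere: section is a regular 24-gon, circumradius = √(r²−h²) = √(10.5²−7.7²) = 7.139; (rotated 85° about Z; rotation is an isometry so areas/perimeters/island counts are preserved). Overall, the cross-section is a single solid region. Island count = 1.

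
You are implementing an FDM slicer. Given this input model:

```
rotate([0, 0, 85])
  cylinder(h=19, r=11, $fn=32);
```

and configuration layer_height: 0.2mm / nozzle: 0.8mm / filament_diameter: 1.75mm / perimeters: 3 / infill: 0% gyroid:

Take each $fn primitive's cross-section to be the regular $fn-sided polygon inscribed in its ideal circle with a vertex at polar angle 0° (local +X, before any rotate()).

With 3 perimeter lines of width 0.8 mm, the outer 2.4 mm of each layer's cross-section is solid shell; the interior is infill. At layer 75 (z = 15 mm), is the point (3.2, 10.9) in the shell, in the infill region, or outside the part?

At z = 15 mm: the r=11 cylinder gives a regular 32-gon of circumradius 11 (constant along its height); (whole slice rotated 85° about Z — lengths, areas and connectivity unchanged). Overall, the cross-section is a single solid region. Undo the 85° rotation: the query point maps to (11.137, -2.238) in the un-rotated model frame. The nearest boundary edge runs (10.16, -4.21)→(10.79, -2.15); distance from the point to it = 0.36 mm. The point is not inside any of the regions above, so it lies outside the cross-section (0.36 mm from the nearest boundary).

outside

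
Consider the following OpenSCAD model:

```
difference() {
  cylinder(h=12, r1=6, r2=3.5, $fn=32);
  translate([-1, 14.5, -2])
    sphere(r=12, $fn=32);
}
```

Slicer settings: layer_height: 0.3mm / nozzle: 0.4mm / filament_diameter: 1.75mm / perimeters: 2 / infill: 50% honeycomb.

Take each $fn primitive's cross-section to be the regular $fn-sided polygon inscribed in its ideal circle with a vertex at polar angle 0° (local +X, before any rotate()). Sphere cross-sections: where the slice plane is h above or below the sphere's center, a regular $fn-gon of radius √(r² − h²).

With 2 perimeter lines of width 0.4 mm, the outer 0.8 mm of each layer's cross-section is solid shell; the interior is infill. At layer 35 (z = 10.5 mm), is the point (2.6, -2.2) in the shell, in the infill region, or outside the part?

At z = 10.5 mm: the cone: at t=0.875 of its height the radius interpolates to r₁+(r₂−r₁)t = 3.812, giving a regular 32-gon of that circumradius; the sphere at (-1, 14.5) is absent (|z−center|=12.500 > r=12); After the difference (first − rest): none of the subtracted shapes is present at this height, so the cone is unchanged — 1 connected region. Overall, the cross-section is a single solid region. The nearest boundary edge runs (2.70, -2.70)→(3.17, -2.12); distance from the point to it = 0.39 mm. The point is inside the cross-section, 0.39 mm from the nearest boundary — within the 0.8 mm shell band (2 × 0.4).

shell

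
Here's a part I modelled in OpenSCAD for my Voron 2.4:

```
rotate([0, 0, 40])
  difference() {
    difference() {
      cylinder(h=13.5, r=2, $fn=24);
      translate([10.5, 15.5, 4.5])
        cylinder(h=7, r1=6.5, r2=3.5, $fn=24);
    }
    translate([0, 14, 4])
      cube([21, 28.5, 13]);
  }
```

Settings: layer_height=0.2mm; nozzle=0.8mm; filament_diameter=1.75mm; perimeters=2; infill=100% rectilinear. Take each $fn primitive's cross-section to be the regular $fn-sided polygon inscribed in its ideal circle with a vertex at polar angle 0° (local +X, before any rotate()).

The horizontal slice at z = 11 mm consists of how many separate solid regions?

1

At z = 11 mm: the r=2 cylinder contributes a regular 24-gon of circumradius 2; the cone at (10.5, 15.5) contributes a regular 24-gon of circumradius 3.714 (interpolated between r1=6.5 and r2=3.5 at t=0.929); Taking the first minus the rest: starting from the r=2 cylinder, the cone at (10.5, 15.5) misses the remaining region (no effect) — 1 connected region; the 21×28.5 cube at (0, 14) contributes its full rectangle; Subtracting the remaining from the first: starting from the result so far, the 21×28.5 cube at (0, 14) misses the remaining region (no effect) — 1 connected region; (rotated 40° about Z; rotation is an isometry so areas/perimeters/island counts are preserved). The result has 1 disconnected region.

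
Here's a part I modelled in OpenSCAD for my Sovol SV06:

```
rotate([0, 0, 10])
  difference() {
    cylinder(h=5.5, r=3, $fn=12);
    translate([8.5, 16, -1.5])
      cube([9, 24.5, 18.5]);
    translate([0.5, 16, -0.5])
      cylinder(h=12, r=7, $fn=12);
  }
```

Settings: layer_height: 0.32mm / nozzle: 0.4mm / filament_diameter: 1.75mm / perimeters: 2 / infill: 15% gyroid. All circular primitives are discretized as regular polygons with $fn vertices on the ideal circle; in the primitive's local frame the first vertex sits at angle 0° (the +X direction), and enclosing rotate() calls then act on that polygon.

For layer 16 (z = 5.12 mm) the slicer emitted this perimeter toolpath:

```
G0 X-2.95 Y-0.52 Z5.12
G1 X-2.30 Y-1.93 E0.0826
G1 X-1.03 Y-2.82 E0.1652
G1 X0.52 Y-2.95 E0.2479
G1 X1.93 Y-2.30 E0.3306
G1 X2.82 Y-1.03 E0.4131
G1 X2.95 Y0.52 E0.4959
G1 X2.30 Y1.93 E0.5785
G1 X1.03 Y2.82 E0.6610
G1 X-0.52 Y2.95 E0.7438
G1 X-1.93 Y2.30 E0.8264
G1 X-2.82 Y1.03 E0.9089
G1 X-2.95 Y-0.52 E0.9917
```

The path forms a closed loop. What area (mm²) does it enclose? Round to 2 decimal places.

27.00 mm²

Apply the shoelace formula to the sequence of (X, Y) vertices; enclosed area = 27.00 mm².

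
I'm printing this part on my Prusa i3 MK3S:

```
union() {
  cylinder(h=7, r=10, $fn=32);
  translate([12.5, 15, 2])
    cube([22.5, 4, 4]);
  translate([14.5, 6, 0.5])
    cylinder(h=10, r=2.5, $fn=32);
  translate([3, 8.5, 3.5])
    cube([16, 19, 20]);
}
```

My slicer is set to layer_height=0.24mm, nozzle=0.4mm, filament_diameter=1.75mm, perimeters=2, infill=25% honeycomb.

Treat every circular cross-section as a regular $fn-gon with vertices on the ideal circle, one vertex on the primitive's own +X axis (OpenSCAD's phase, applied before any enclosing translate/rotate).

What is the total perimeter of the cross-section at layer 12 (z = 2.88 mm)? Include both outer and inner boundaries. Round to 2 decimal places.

At z = 2.88 mm: the r=10 cylinder contributes a regular 32-gon of circumradius 10 (perimeter = 2·32·10.000·sin(180°/32) = 62.73 mm); the 22.5×4 cube at (12.5, 15) contributes its full rectangle (perimeter 53.00 mm); the r=2.5 cylinder at (14.5, 6) gives a regular 32-gon of circumradius 2.5 (constant along its height) (perimeter = 2·32·2.500·sin(180°/32) = 15.68 mm); the cube at (3, 8.5) is absent (z outside [3.5, 23.5]); Merging all regions: the 3 present regions are separate (no shared area or edge), so areas and boundary lengths simply add and each stays a separate island — boundary = 131.41 mm. Overall, the cross-section has 3 separate islands. Total boundary length (outer) = 131.41 mm.

131.41 mm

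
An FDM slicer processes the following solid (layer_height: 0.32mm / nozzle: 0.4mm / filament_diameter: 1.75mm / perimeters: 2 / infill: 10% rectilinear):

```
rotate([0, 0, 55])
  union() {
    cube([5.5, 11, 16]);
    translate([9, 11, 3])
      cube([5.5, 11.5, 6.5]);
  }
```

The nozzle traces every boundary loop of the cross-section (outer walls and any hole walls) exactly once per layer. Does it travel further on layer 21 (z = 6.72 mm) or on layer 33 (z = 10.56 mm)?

Layer 21 (z = 6.72): the cube (footprint 5.5×11) is included at this height (perimeter 33.00 mm); the cube at (9, 11) is present — its section is the full 5.5×11.5 rectangle (perimeter 34.00 mm); Combining (union): the 2 present regions are separate (no shared area or edge), so areas and boundary lengths simply add and each stays a separate island — boundary = 67.00 mm; (whole slice rotated 55° about Z — lengths, areas and connectivity unchanged). So its perimeter = 67.00 mm. Layer 33 (z = 10.56): the cube is present — its section is the full 5.5×11 rectangle (perimeter 33.00 mm); the cube at (9, 11) is not intersected at this z (z outside [3, 9.5]); Combining (union): only the 5.5×11 cube is present, so the union is just that shape — boundary = 33.00 mm; (whole slice rotated 55° about Z — lengths, areas and connectivity unchanged). So its perimeter = 33.00 mm. Layer 21 is larger (67.00 vs 33.00 mm).

layer 21 (z = 6.72 mm)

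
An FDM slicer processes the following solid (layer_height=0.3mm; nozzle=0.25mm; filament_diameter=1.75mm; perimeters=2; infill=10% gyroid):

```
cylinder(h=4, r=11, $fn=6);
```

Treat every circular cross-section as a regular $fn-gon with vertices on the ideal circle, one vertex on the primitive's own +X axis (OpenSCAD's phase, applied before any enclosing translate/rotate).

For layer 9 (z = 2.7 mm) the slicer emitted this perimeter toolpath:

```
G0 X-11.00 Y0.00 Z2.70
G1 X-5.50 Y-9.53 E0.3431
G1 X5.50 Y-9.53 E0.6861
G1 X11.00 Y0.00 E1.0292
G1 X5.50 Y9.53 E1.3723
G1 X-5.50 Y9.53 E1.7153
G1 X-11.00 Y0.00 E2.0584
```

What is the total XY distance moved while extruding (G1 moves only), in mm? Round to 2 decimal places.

66.01 mm

Sum the Euclidean lengths of each G1 segment: total = 66.01 mm.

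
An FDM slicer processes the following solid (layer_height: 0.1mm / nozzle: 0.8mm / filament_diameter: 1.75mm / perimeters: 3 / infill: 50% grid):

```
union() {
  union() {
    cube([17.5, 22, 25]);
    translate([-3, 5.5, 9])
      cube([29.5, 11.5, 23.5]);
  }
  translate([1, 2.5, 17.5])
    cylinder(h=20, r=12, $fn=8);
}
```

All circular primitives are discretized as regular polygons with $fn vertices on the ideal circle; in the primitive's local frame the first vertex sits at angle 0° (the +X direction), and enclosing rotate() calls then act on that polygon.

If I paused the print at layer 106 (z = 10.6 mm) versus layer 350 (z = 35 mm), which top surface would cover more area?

layer 106 (z = 10.6 mm)

Layer 106 (z = 10.6): the cube is present — its section is the full 17.5×22 rectangle (area 385.00 mm²); the cube at (-3, 5.5) is present — its section is the full 29.5×11.5 rectangle (area 339.25 mm²); Combining (union): the regions partially overlap — summed areas 724.25 mm² minus the doubly-counted overlap 201.25 mm² gives 523.00 mm² — area = 523.00 mm²; the cylinder at (1, 2.5) is not intersected at this z (z outside [17.5, 37.5]); Taking the union: only that combined region is present, so the union is just that shape — area = 523.00 mm². So its area = 523.00 mm². Layer 350 (z = 35): the cube does not reach this height (z outside [0, 25]); the cube at (-3, 5.5) is not intersected at this z (z outside [9, 32.5]); Combining (union): nothing is present at this height; the r=12 cylinder at (1, 2.5) gives a regular 8-gon of circumradius 12 (constant along its height) (area = (8/2)·12.000²·sin(360°/8) = 407.29 mm²); Merging all regions: only the r=12 cylinder at (1, 2.5) is present, so the union is just that shape — area = 407.29 mm². So its area = 407.29 mm². Layer 106 is larger (523.00 vs 407.29 mm²).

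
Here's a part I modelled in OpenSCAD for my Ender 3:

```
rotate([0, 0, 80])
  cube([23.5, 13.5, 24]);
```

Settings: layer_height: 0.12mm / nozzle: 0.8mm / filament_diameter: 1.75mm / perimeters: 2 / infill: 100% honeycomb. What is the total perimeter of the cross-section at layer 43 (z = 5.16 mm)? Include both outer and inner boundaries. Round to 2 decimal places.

At z = 5.16 mm: the cube (footprint 23.5×13.5) is included at this height (perimeter 74.00 mm); (whole slice rotated 80° about Z — lengths, areas and connectivity unchanged). Overall, the cross-section is a single solid region. Total boundary length (outer) = 74.00 mm.

74.00 mm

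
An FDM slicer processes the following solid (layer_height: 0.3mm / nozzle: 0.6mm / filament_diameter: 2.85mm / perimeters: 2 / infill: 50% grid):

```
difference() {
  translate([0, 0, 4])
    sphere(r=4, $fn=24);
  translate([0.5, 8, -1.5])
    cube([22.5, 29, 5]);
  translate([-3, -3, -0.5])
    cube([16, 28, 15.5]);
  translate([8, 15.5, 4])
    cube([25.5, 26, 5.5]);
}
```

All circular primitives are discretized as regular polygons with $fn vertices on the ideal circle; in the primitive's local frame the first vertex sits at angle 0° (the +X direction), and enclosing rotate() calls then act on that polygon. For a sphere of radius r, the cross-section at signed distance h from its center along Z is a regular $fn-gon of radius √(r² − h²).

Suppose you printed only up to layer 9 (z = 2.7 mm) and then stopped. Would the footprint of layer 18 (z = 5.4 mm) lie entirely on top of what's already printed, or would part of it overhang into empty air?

Compare the two slices. At z = 2.7: the r=4 sphere slices to a regular 24-gon of circumradius 3.783 (√(r²−h²) with h=1.3 from center) (area = (24/2)·3.783²·sin(360°/24) = 44.44 mm²); the cube at (0.5, 8) is present — its section is the full 22.5×29 rectangle (area 652.50 mm²); the cube at (-3, -3) (footprint 16×28) is included at this height (area 448.00 mm²); the cube at (8, 15.5) is absent (z outside [4, 9.5]); Subtracting the remaining from the first: starting from the r=4 sphere (44.44 mm²), the 22.5×29 cube at (0.5, 8) misses the remaining region (no effect); the 16×28 cube at (-3, -3) partially overlaps it — only the 39.74 mm² overlap (of its 448.00 mm²) is removed, clipping the outline — area = 4.71 mm². At z = 5.4: the r=4 sphere contributes a regular 24-gon of circumradius √(4²−1.4²) = 3.747 (area = (24/2)·3.747²·sin(360°/24) = 43.61 mm²); the cube at (0.5, 8) is not intersected at this z (z outside [-1.5, 3.5]); the cube at (-3, -3) is present — its section is the full 16×28 rectangle (area 448.00 mm²); the cube at (8, 15.5) is present — its section is the full 25.5×26 rectangle (area 663.00 mm²); Taking the first minus the rest: starting from the r=4 sphere (43.61 mm²), the 16×28 cube at (-3, -3) partially overlaps it — only the 39.24 mm² overlap (of its 448.00 mm²) is removed, clipping the outline; the 25.5×26 cube at (8, 15.5) misses the remaining region (no effect) — area = 4.37 mm². Checking containment: the cross-section at z = 5.4 is a subset of the cross-section at z = 2.7.

entirely on top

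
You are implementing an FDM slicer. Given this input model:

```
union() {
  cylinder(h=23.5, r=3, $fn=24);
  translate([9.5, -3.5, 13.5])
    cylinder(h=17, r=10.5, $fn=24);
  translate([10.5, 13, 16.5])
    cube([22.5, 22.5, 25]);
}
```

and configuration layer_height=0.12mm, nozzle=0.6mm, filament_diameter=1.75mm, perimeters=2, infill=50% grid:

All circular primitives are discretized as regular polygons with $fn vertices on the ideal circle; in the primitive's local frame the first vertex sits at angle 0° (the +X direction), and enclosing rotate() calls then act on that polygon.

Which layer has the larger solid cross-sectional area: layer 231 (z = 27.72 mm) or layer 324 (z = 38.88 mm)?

Layer 231 (z = 27.72): the cylinder is not intersected at this z (z outside [0, 23.5]); the cylinder at (9.5, -3.5): section is a regular 24-gon, circumradius r=10.5 (area = (24/2)·10.500²·sin(360°/24) = 342.42 mm²); the cube at (10.5, 13) (footprint 22.5×22.5) is included at this height (area 506.25 mm²); Combining (union): the 2 present regions are separate (no shared area or edge), so areas and boundary lengths simply add and each stays a separate island — area = 848.67 mm². So its area = 848.67 mm². Layer 324 (z = 38.88): the cylinder is absent (z outside [0, 23.5]); the cylinder at (9.5, -3.5) is absent (z outside [13.5, 30.5]); the cube at (10.5, 13) (footprint 22.5×22.5) is included at this height (area 506.25 mm²); Taking the union: only the 22.5×22.5 cube at (10.5, 13) is present, so the union is just that shape — area = 506.25 mm². So its area = 506.25 mm². Layer 231 is larger (848.67 vs 506.25 mm²).

layer 231 (z = 27.72 mm)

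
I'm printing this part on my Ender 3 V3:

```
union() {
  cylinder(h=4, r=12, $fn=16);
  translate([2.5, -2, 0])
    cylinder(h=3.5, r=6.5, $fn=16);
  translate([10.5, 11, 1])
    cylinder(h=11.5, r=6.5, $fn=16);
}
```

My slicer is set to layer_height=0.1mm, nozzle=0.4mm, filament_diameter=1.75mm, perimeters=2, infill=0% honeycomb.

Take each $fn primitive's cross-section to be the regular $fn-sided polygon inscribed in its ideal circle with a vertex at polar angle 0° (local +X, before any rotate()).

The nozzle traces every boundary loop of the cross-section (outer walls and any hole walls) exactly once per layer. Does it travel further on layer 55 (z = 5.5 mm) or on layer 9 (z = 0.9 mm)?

Layer 55 (z = 5.5): the cylinder is not intersected at this z (z outside [0, 4]); the cylinder at (2.5, -2) is not intersected at this z (z outside [0, 3.5]); the cylinder at (10.5, 11): section is a regular 16-gon, circumradius r=6.5 (perimeter = 2·16·6.500·sin(180°/16) = 40.58 mm); Taking the union: only the r=6.5 cylinder at (10.5, 11) is present, so the union is just that shape — boundary = 40.58 mm. So its perimeter = 40.58 mm. Layer 9 (z = 0.9): the r=12 cylinder gives a regular 16-gon of circumradius 12 (constant along its height) (perimeter = 2·16·12.000·sin(180°/16) = 74.91 mm); the r=6.5 cylinder at (2.5, -2) contributes a regular 16-gon of circumradius 6.5 (perimeter = 2·16·6.500·sin(180°/16) = 40.58 mm); the cylinder at (10.5, 11) does not reach this height (z outside [1, 12.5]); Taking the union: the r=6.5 cylinder at (2.5, -2) lies entirely inside the r=12 cylinder, so the union is just the r=12 cylinder — boundary = 74.91 mm. So its perimeter = 74.91 mm. Layer 9 is larger (74.91 vs 40.58 mm).

layer 9 (z = 0.9 mm)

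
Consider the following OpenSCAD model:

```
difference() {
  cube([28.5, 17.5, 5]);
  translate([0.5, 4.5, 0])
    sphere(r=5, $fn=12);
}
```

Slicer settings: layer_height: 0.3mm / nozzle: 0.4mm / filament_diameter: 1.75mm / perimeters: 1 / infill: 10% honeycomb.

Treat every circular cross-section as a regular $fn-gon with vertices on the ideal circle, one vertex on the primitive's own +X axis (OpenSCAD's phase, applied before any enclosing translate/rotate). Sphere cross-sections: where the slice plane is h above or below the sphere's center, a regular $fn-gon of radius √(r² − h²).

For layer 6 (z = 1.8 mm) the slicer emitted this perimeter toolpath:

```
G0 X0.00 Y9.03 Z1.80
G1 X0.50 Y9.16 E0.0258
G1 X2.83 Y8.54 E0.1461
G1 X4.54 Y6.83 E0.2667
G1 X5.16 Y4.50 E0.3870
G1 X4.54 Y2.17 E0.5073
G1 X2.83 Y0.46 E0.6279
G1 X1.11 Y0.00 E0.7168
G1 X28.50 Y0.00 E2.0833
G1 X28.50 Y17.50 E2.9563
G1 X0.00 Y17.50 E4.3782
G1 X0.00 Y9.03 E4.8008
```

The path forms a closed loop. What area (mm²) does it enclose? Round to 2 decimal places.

Apply the shoelace formula to the sequence of (X, Y) vertices; enclosed area = 461.64 mm².

461.64 mm²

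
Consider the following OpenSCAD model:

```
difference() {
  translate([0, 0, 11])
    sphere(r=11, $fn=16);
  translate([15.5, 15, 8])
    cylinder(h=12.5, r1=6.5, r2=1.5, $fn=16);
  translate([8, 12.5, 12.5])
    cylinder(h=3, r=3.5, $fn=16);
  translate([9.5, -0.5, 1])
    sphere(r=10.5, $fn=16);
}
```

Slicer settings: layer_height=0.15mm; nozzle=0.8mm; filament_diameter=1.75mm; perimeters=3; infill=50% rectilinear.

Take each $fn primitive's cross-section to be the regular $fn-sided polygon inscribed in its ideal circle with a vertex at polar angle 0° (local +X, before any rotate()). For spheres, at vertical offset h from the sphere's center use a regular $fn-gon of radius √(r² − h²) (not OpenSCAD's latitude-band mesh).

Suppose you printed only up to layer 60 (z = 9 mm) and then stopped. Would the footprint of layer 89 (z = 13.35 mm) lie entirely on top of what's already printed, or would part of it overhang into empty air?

Compare the two slices. At z = 9: the r=11 sphere slices to a regular 16-gon of circumradius 10.817 (√(r²−h²) with h=2 from center) (area = (16/2)·10.817²·sin(360°/16) = 358.19 mm²); the cone at (15.5, 15) (r1=6.5→r2=1.5) has section circumradius 6.100 here — a regular 16-gon (area = (16/2)·6.100²·sin(360°/16) = 113.92 mm²); the cylinder at (8, 12.5) is not intersected at this z (z outside [12.5, 15.5]); the r=10.5 sphere at (9.5, -0.5) slices to a regular 16-gon of circumradius 6.801 (√(r²−h²) with h=8 from center) (area = (16/2)·6.801²·sin(360°/16) = 141.59 mm²); After the difference (first − rest): starting from the r=11 sphere (358.19 mm²), the cone at (15.5, 15) misses the remaining region (no effect); the r=10.5 sphere at (9.5, -0.5) partially overlaps it — only the 76.32 mm² overlap (of its 141.59 mm²) is removed, clipping the outline — area = 281.87 mm². At z = 13.35: the sphere: section is a regular 16-gon, circumradius = √(r²−h²) = √(11²−2.35²) = 10.746 (area = (16/2)·10.746²·sin(360°/16) = 353.53 mm²); the cone at (15.5, 15) contributes a regular 16-gon of circumradius 4.360 (interpolated between r1=6.5 and r2=1.5 at t=0.428) (area = (16/2)·4.360²·sin(360°/16) = 58.20 mm²); the cylinder at (8, 12.5): section is a regular 16-gon, circumradius r=3.5 (area = (16/2)·3.500²·sin(360°/16) = 37.50 mm²); the sphere at (9.5, -0.5) does not reach this height (|z−center|=12.350 > r=10.5); After the difference (first − rest): starting from the r=11 sphere (353.53 mm²), the cone at (15.5, 15) misses the remaining region (no effect); the r=3.5 cylinder at (8, 12.5) misses the remaining region (no effect) — area = 353.53 mm². Checking containment: at z = 13.35 the cross-section extends beyond the z = 9 cross-section by about 75.33 mm².

part overhangs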